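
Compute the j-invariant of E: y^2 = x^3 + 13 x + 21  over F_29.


Delta = -16(4 a^3 + 27 b^2) mod 29 = 2
-1728 * (4 a)^3 = -1728 * (4*13)^3 mod 29 = 18
j = 18 * 2^(-1) mod 29 = 9

j = 9 (mod 29)


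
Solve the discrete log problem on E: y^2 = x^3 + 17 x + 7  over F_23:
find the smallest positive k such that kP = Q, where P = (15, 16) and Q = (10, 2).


Enumerate multiples of P until we hit Q = (10, 2):
  1P = (15, 16)
  2P = (1, 5)
  3P = (19, 17)
  4P = (2, 16)
  5P = (6, 7)
  6P = (3, 19)
  7P = (18, 2)
  8P = (22, 9)
  9P = (10, 2)
Match found at i = 9.

k = 9


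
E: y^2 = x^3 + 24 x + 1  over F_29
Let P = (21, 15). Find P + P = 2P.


Doubling: s = (3 x1^2 + a) / (2 y1)
s = (3*21^2 + 24) / (2*15) mod 29 = 13
x3 = s^2 - 2 x1 mod 29 = 13^2 - 2*21 = 11
y3 = s (x1 - x3) - y1 mod 29 = 13 * (21 - 11) - 15 = 28

2P = (11, 28)


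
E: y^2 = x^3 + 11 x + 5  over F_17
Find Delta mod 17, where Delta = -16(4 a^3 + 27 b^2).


4 a^3 + 27 b^2 = 4*11^3 + 27*5^2 = 5324 + 675 = 5999
Delta = -16 * (5999) = -95984
Delta mod 17 = 15

Delta = 15 (mod 17)


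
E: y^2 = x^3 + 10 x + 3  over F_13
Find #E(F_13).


For each x in F_13, count y with y^2 = x^3 + 10 x + 3 mod 13:
  x = 0: RHS = 3, y in [4, 9]  -> 2 point(s)
  x = 1: RHS = 1, y in [1, 12]  -> 2 point(s)
  x = 4: RHS = 3, y in [4, 9]  -> 2 point(s)
  x = 5: RHS = 9, y in [3, 10]  -> 2 point(s)
  x = 7: RHS = 0, y in [0]  -> 1 point(s)
  x = 8: RHS = 10, y in [6, 7]  -> 2 point(s)
  x = 9: RHS = 3, y in [4, 9]  -> 2 point(s)
  x = 11: RHS = 1, y in [1, 12]  -> 2 point(s)
Affine points: 15. Add the point at infinity: total = 16.

#E(F_13) = 16


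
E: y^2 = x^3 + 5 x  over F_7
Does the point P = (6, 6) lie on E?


Check whether y^2 = x^3 + 5 x + 0 (mod 7) for (x, y) = (6, 6).
LHS: y^2 = 6^2 mod 7 = 1
RHS: x^3 + 5 x + 0 = 6^3 + 5*6 + 0 mod 7 = 1
LHS = RHS

Yes, on the curve


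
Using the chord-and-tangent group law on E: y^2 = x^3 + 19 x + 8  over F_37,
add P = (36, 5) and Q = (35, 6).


P != Q, so use the chord formula.
s = (y2 - y1) / (x2 - x1) = (1) / (36) mod 37 = 36
x3 = s^2 - x1 - x2 mod 37 = 36^2 - 36 - 35 = 4
y3 = s (x1 - x3) - y1 mod 37 = 36 * (36 - 4) - 5 = 0

P + Q = (4, 0)


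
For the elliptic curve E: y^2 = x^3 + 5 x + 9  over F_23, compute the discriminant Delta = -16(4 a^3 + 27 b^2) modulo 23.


4 a^3 + 27 b^2 = 4*5^3 + 27*9^2 = 500 + 2187 = 2687
Delta = -16 * (2687) = -42992
Delta mod 23 = 18

Delta = 18 (mod 23)


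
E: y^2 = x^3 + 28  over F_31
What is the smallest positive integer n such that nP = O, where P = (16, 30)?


Compute successive multiples of P until we hit O:
  1P = (16, 30)
  2P = (19, 6)
  3P = (29, 12)
  4P = (18, 30)
  5P = (28, 1)
  6P = (12, 12)
  7P = (0, 11)
  8P = (2, 6)
  ... (continuing to 21P)
  21P = O

ord(P) = 21


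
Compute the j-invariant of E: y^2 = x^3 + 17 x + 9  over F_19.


Delta = -16(4 a^3 + 27 b^2) mod 19 = 5
-1728 * (4 a)^3 = -1728 * (4*17)^3 mod 19 = 1
j = 1 * 5^(-1) mod 19 = 4

j = 4 (mod 19)


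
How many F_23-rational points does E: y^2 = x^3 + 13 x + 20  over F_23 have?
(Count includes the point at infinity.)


For each x in F_23, count y with y^2 = x^3 + 13 x + 20 mod 23:
  x = 2: RHS = 8, y in [10, 13]  -> 2 point(s)
  x = 5: RHS = 3, y in [7, 16]  -> 2 point(s)
  x = 10: RHS = 0, y in [0]  -> 1 point(s)
  x = 12: RHS = 18, y in [8, 15]  -> 2 point(s)
  x = 14: RHS = 2, y in [5, 18]  -> 2 point(s)
  x = 15: RHS = 2, y in [5, 18]  -> 2 point(s)
  x = 16: RHS = 0, y in [0]  -> 1 point(s)
  x = 17: RHS = 2, y in [5, 18]  -> 2 point(s)
  x = 20: RHS = 0, y in [0]  -> 1 point(s)
  x = 21: RHS = 9, y in [3, 20]  -> 2 point(s)
  x = 22: RHS = 6, y in [11, 12]  -> 2 point(s)
Affine points: 19. Add the point at infinity: total = 20.

#E(F_23) = 20


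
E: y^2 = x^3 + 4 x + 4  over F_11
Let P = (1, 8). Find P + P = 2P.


Doubling: s = (3 x1^2 + a) / (2 y1)
s = (3*1^2 + 4) / (2*8) mod 11 = 8
x3 = s^2 - 2 x1 mod 11 = 8^2 - 2*1 = 7
y3 = s (x1 - x3) - y1 mod 11 = 8 * (1 - 7) - 8 = 10

2P = (7, 10)


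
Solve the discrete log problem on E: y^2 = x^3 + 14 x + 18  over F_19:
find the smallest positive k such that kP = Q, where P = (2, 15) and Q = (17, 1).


Enumerate multiples of P until we hit Q = (17, 1):
  1P = (2, 15)
  2P = (3, 12)
  3P = (4, 10)
  4P = (5, 2)
  5P = (16, 14)
  6P = (17, 1)
Match found at i = 6.

k = 6


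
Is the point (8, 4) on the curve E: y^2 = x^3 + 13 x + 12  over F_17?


Check whether y^2 = x^3 + 13 x + 12 (mod 17) for (x, y) = (8, 4).
LHS: y^2 = 4^2 mod 17 = 16
RHS: x^3 + 13 x + 12 = 8^3 + 13*8 + 12 mod 17 = 16
LHS = RHS

Yes, on the curve


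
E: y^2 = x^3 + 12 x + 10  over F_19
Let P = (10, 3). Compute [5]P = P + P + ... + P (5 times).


k = 5 = 101_2 (binary, LSB first: 101)
Double-and-add from P = (10, 3):
  bit 0 = 1: acc = O + (10, 3) = (10, 3)
  bit 1 = 0: acc unchanged = (10, 3)
  bit 2 = 1: acc = (10, 3) + (16, 2) = (2, 2)

5P = (2, 2)


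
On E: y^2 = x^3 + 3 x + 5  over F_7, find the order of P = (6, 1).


Compute successive multiples of P until we hit O:
  1P = (6, 1)
  2P = (4, 5)
  3P = (1, 3)
  4P = (1, 4)
  5P = (4, 2)
  6P = (6, 6)
  7P = O

ord(P) = 7


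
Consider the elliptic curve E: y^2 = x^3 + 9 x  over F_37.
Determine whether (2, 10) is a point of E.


Check whether y^2 = x^3 + 9 x + 0 (mod 37) for (x, y) = (2, 10).
LHS: y^2 = 10^2 mod 37 = 26
RHS: x^3 + 9 x + 0 = 2^3 + 9*2 + 0 mod 37 = 26
LHS = RHS

Yes, on the curve


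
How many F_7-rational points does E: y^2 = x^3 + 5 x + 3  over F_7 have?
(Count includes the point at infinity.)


For each x in F_7, count y with y^2 = x^3 + 5 x + 3 mod 7:
  x = 1: RHS = 2, y in [3, 4]  -> 2 point(s)
  x = 2: RHS = 0, y in [0]  -> 1 point(s)
  x = 6: RHS = 4, y in [2, 5]  -> 2 point(s)
Affine points: 5. Add the point at infinity: total = 6.

#E(F_7) = 6


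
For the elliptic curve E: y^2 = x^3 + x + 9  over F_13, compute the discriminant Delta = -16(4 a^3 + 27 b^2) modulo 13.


4 a^3 + 27 b^2 = 4*1^3 + 27*9^2 = 4 + 2187 = 2191
Delta = -16 * (2191) = -35056
Delta mod 13 = 5

Delta = 5 (mod 13)


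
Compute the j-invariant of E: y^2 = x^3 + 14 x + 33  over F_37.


Delta = -16(4 a^3 + 27 b^2) mod 37 = 30
-1728 * (4 a)^3 = -1728 * (4*14)^3 mod 37 = 6
j = 6 * 30^(-1) mod 37 = 15

j = 15 (mod 37)


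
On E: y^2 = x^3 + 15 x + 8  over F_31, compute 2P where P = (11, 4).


Doubling: s = (3 x1^2 + a) / (2 y1)
s = (3*11^2 + 15) / (2*4) mod 31 = 24
x3 = s^2 - 2 x1 mod 31 = 24^2 - 2*11 = 27
y3 = s (x1 - x3) - y1 mod 31 = 24 * (11 - 27) - 4 = 15

2P = (27, 15)


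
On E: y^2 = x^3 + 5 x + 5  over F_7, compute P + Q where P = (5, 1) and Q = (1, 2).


P != Q, so use the chord formula.
s = (y2 - y1) / (x2 - x1) = (1) / (3) mod 7 = 5
x3 = s^2 - x1 - x2 mod 7 = 5^2 - 5 - 1 = 5
y3 = s (x1 - x3) - y1 mod 7 = 5 * (5 - 5) - 1 = 6

P + Q = (5, 6)


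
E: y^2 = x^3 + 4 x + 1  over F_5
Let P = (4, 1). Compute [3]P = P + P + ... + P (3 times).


k = 3 = 11_2 (binary, LSB first: 11)
Double-and-add from P = (4, 1):
  bit 0 = 1: acc = O + (4, 1) = (4, 1)
  bit 1 = 1: acc = (4, 1) + (3, 0) = (4, 4)

3P = (4, 4)


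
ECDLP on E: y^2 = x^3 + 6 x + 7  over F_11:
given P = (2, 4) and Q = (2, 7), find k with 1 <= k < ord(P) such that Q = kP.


Enumerate multiples of P until we hit Q = (2, 7):
  1P = (2, 4)
  2P = (10, 0)
  3P = (2, 7)
Match found at i = 3.

k = 3


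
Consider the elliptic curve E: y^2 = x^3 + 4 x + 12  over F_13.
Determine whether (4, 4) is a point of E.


Check whether y^2 = x^3 + 4 x + 12 (mod 13) for (x, y) = (4, 4).
LHS: y^2 = 4^2 mod 13 = 3
RHS: x^3 + 4 x + 12 = 4^3 + 4*4 + 12 mod 13 = 1
LHS != RHS

No, not on the curve


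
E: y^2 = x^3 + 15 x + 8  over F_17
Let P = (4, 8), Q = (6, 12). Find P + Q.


P != Q, so use the chord formula.
s = (y2 - y1) / (x2 - x1) = (4) / (2) mod 17 = 2
x3 = s^2 - x1 - x2 mod 17 = 2^2 - 4 - 6 = 11
y3 = s (x1 - x3) - y1 mod 17 = 2 * (4 - 11) - 8 = 12

P + Q = (11, 12)


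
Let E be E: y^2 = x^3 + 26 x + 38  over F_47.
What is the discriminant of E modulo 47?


4 a^3 + 27 b^2 = 4*26^3 + 27*38^2 = 70304 + 38988 = 109292
Delta = -16 * (109292) = -1748672
Delta mod 47 = 10

Delta = 10 (mod 47)


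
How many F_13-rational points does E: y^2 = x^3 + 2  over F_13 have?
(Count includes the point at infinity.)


For each x in F_13, count y with y^2 = x^3 + 0 x + 2 mod 13:
  x = 1: RHS = 3, y in [4, 9]  -> 2 point(s)
  x = 2: RHS = 10, y in [6, 7]  -> 2 point(s)
  x = 3: RHS = 3, y in [4, 9]  -> 2 point(s)
  x = 4: RHS = 1, y in [1, 12]  -> 2 point(s)
  x = 5: RHS = 10, y in [6, 7]  -> 2 point(s)
  x = 6: RHS = 10, y in [6, 7]  -> 2 point(s)
  x = 9: RHS = 3, y in [4, 9]  -> 2 point(s)
  x = 10: RHS = 1, y in [1, 12]  -> 2 point(s)
  x = 12: RHS = 1, y in [1, 12]  -> 2 point(s)
Affine points: 18. Add the point at infinity: total = 19.

#E(F_13) = 19


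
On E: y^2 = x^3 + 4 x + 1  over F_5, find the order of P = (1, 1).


Compute successive multiples of P until we hit O:
  1P = (1, 1)
  2P = (4, 1)
  3P = (0, 4)
  4P = (3, 0)
  5P = (0, 1)
  6P = (4, 4)
  7P = (1, 4)
  8P = O

ord(P) = 8


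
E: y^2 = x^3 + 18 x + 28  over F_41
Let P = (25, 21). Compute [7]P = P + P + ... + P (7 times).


k = 7 = 111_2 (binary, LSB first: 111)
Double-and-add from P = (25, 21):
  bit 0 = 1: acc = O + (25, 21) = (25, 21)
  bit 1 = 1: acc = (25, 21) + (40, 38) = (13, 9)
  bit 2 = 1: acc = (13, 9) + (4, 0) = (25, 20)

7P = (25, 20)


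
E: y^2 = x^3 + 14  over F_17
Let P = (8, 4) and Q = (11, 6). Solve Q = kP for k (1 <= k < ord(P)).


Enumerate multiples of P until we hit Q = (11, 6):
  1P = (8, 4)
  2P = (16, 8)
  3P = (6, 14)
  4P = (11, 11)
  5P = (11, 6)
Match found at i = 5.

k = 5


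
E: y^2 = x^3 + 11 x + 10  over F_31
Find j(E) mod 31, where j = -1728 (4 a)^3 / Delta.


Delta = -16(4 a^3 + 27 b^2) mod 31 = 18
-1728 * (4 a)^3 = -1728 * (4*11)^3 mod 31 = 30
j = 30 * 18^(-1) mod 31 = 12

j = 12 (mod 31)


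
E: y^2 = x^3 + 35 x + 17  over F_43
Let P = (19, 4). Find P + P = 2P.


Doubling: s = (3 x1^2 + a) / (2 y1)
s = (3*19^2 + 35) / (2*4) mod 43 = 0
x3 = s^2 - 2 x1 mod 43 = 0^2 - 2*19 = 5
y3 = s (x1 - x3) - y1 mod 43 = 0 * (19 - 5) - 4 = 39

2P = (5, 39)


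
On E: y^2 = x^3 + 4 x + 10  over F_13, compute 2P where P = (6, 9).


Doubling: s = (3 x1^2 + a) / (2 y1)
s = (3*6^2 + 4) / (2*9) mod 13 = 12
x3 = s^2 - 2 x1 mod 13 = 12^2 - 2*6 = 2
y3 = s (x1 - x3) - y1 mod 13 = 12 * (6 - 2) - 9 = 0

2P = (2, 0)


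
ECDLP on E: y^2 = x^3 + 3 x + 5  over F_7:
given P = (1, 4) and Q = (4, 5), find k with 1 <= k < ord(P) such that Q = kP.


Enumerate multiples of P until we hit Q = (4, 5):
  1P = (1, 4)
  2P = (6, 1)
  3P = (4, 2)
  4P = (4, 5)
Match found at i = 4.

k = 4


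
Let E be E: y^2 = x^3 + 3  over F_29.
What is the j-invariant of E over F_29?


Delta = -16(4 a^3 + 27 b^2) mod 29 = 27
-1728 * (4 a)^3 = -1728 * (4*0)^3 mod 29 = 0
j = 0 * 27^(-1) mod 29 = 0

j = 0 (mod 29)


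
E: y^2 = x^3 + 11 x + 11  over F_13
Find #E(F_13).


For each x in F_13, count y with y^2 = x^3 + 11 x + 11 mod 13:
  x = 1: RHS = 10, y in [6, 7]  -> 2 point(s)
  x = 5: RHS = 9, y in [3, 10]  -> 2 point(s)
  x = 8: RHS = 0, y in [0]  -> 1 point(s)
  x = 10: RHS = 3, y in [4, 9]  -> 2 point(s)
  x = 12: RHS = 12, y in [5, 8]  -> 2 point(s)
Affine points: 9. Add the point at infinity: total = 10.

#E(F_13) = 10


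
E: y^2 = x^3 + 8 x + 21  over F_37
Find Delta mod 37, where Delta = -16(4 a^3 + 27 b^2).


4 a^3 + 27 b^2 = 4*8^3 + 27*21^2 = 2048 + 11907 = 13955
Delta = -16 * (13955) = -223280
Delta mod 37 = 15

Delta = 15 (mod 37)


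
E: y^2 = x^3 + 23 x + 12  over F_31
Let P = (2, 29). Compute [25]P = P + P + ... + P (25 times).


k = 25 = 11001_2 (binary, LSB first: 10011)
Double-and-add from P = (2, 29):
  bit 0 = 1: acc = O + (2, 29) = (2, 29)
  bit 1 = 0: acc unchanged = (2, 29)
  bit 2 = 0: acc unchanged = (2, 29)
  bit 3 = 1: acc = (2, 29) + (5, 29) = (24, 2)
  bit 4 = 1: acc = (24, 2) + (9, 7) = (5, 2)

25P = (5, 2)


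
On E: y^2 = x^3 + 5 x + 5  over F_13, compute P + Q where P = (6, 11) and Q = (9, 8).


P != Q, so use the chord formula.
s = (y2 - y1) / (x2 - x1) = (10) / (3) mod 13 = 12
x3 = s^2 - x1 - x2 mod 13 = 12^2 - 6 - 9 = 12
y3 = s (x1 - x3) - y1 mod 13 = 12 * (6 - 12) - 11 = 8

P + Q = (12, 8)


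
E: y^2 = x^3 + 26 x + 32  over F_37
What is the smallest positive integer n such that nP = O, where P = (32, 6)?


Compute successive multiples of P until we hit O:
  1P = (32, 6)
  2P = (22, 35)
  3P = (31, 17)
  4P = (21, 21)
  5P = (25, 8)
  6P = (5, 18)
  7P = (34, 36)
  8P = (11, 13)
  ... (continuing to 38P)
  38P = O

ord(P) = 38


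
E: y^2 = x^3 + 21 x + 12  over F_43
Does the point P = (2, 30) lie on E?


Check whether y^2 = x^3 + 21 x + 12 (mod 43) for (x, y) = (2, 30).
LHS: y^2 = 30^2 mod 43 = 40
RHS: x^3 + 21 x + 12 = 2^3 + 21*2 + 12 mod 43 = 19
LHS != RHS

No, not on the curve


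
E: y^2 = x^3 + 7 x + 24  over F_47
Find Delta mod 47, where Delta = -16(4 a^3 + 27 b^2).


4 a^3 + 27 b^2 = 4*7^3 + 27*24^2 = 1372 + 15552 = 16924
Delta = -16 * (16924) = -270784
Delta mod 47 = 30

Delta = 30 (mod 47)


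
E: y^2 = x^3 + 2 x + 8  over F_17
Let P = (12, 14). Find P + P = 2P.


Doubling: s = (3 x1^2 + a) / (2 y1)
s = (3*12^2 + 2) / (2*14) mod 17 = 7
x3 = s^2 - 2 x1 mod 17 = 7^2 - 2*12 = 8
y3 = s (x1 - x3) - y1 mod 17 = 7 * (12 - 8) - 14 = 14

2P = (8, 14)


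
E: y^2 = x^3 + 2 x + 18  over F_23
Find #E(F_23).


For each x in F_23, count y with y^2 = x^3 + 2 x + 18 mod 23:
  x = 0: RHS = 18, y in [8, 15]  -> 2 point(s)
  x = 6: RHS = 16, y in [4, 19]  -> 2 point(s)
  x = 9: RHS = 6, y in [11, 12]  -> 2 point(s)
  x = 10: RHS = 3, y in [7, 16]  -> 2 point(s)
  x = 16: RHS = 6, y in [11, 12]  -> 2 point(s)
  x = 20: RHS = 8, y in [10, 13]  -> 2 point(s)
  x = 21: RHS = 6, y in [11, 12]  -> 2 point(s)
Affine points: 14. Add the point at infinity: total = 15.

#E(F_23) = 15


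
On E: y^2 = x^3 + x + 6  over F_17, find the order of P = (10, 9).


Compute successive multiples of P until we hit O:
  1P = (10, 9)
  2P = (5, 0)
  3P = (10, 8)
  4P = O

ord(P) = 4


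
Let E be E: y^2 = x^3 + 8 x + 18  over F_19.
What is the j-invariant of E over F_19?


Delta = -16(4 a^3 + 27 b^2) mod 19 = 12
-1728 * (4 a)^3 = -1728 * (4*8)^3 mod 19 = 12
j = 12 * 12^(-1) mod 19 = 1

j = 1 (mod 19)


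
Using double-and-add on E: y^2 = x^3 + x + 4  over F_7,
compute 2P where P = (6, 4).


k = 2 = 10_2 (binary, LSB first: 01)
Double-and-add from P = (6, 4):
  bit 0 = 0: acc unchanged = O
  bit 1 = 1: acc = O + (4, 4) = (4, 4)

2P = (4, 4)


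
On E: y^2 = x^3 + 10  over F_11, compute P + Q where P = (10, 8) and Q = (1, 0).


P != Q, so use the chord formula.
s = (y2 - y1) / (x2 - x1) = (3) / (2) mod 11 = 7
x3 = s^2 - x1 - x2 mod 11 = 7^2 - 10 - 1 = 5
y3 = s (x1 - x3) - y1 mod 11 = 7 * (10 - 5) - 8 = 5

P + Q = (5, 5)


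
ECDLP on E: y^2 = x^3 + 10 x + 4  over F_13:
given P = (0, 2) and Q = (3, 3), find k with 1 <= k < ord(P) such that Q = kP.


Enumerate multiples of P until we hit Q = (3, 3):
  1P = (0, 2)
  2P = (3, 10)
  3P = (7, 1)
  4P = (10, 5)
  5P = (4, 2)
  6P = (9, 11)
  7P = (5, 6)
  8P = (5, 7)
  9P = (9, 2)
  10P = (4, 11)
  11P = (10, 8)
  12P = (7, 12)
  13P = (3, 3)
Match found at i = 13.

k = 13


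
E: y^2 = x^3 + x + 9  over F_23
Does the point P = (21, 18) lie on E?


Check whether y^2 = x^3 + 1 x + 9 (mod 23) for (x, y) = (21, 18).
LHS: y^2 = 18^2 mod 23 = 2
RHS: x^3 + 1 x + 9 = 21^3 + 1*21 + 9 mod 23 = 22
LHS != RHS

No, not on the curve


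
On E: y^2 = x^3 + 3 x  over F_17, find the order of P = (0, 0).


Compute successive multiples of P until we hit O:
  1P = (0, 0)
  2P = O

ord(P) = 2


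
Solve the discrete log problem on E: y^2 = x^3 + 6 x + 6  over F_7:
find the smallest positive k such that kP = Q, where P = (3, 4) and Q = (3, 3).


Enumerate multiples of P until we hit Q = (3, 3):
  1P = (3, 4)
  2P = (5, 0)
  3P = (3, 3)
Match found at i = 3.

k = 3


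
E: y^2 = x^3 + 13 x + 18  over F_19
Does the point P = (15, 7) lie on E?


Check whether y^2 = x^3 + 13 x + 18 (mod 19) for (x, y) = (15, 7).
LHS: y^2 = 7^2 mod 19 = 11
RHS: x^3 + 13 x + 18 = 15^3 + 13*15 + 18 mod 19 = 16
LHS != RHS

No, not on the curve


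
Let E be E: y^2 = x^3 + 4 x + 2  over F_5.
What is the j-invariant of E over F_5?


Delta = -16(4 a^3 + 27 b^2) mod 5 = 1
-1728 * (4 a)^3 = -1728 * (4*4)^3 mod 5 = 2
j = 2 * 1^(-1) mod 5 = 2

j = 2 (mod 5)


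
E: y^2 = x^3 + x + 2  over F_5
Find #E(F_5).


For each x in F_5, count y with y^2 = x^3 + 1 x + 2 mod 5:
  x = 1: RHS = 4, y in [2, 3]  -> 2 point(s)
  x = 4: RHS = 0, y in [0]  -> 1 point(s)
Affine points: 3. Add the point at infinity: total = 4.

#E(F_5) = 4


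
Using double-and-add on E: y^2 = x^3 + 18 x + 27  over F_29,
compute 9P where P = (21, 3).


k = 9 = 1001_2 (binary, LSB first: 1001)
Double-and-add from P = (21, 3):
  bit 0 = 1: acc = O + (21, 3) = (21, 3)
  bit 1 = 0: acc unchanged = (21, 3)
  bit 2 = 0: acc unchanged = (21, 3)
  bit 3 = 1: acc = (21, 3) + (2, 19) = (19, 6)

9P = (19, 6)


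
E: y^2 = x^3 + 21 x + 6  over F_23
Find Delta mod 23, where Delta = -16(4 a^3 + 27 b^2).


4 a^3 + 27 b^2 = 4*21^3 + 27*6^2 = 37044 + 972 = 38016
Delta = -16 * (38016) = -608256
Delta mod 23 = 2

Delta = 2 (mod 23)


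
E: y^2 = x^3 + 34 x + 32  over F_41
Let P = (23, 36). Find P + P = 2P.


Doubling: s = (3 x1^2 + a) / (2 y1)
s = (3*23^2 + 34) / (2*36) mod 41 = 6
x3 = s^2 - 2 x1 mod 41 = 6^2 - 2*23 = 31
y3 = s (x1 - x3) - y1 mod 41 = 6 * (23 - 31) - 36 = 39

2P = (31, 39)


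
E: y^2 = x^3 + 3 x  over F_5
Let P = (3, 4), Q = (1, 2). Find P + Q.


P != Q, so use the chord formula.
s = (y2 - y1) / (x2 - x1) = (3) / (3) mod 5 = 1
x3 = s^2 - x1 - x2 mod 5 = 1^2 - 3 - 1 = 2
y3 = s (x1 - x3) - y1 mod 5 = 1 * (3 - 2) - 4 = 2

P + Q = (2, 2)


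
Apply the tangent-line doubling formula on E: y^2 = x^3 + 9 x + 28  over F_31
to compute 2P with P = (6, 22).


Doubling: s = (3 x1^2 + a) / (2 y1)
s = (3*6^2 + 9) / (2*22) mod 31 = 9
x3 = s^2 - 2 x1 mod 31 = 9^2 - 2*6 = 7
y3 = s (x1 - x3) - y1 mod 31 = 9 * (6 - 7) - 22 = 0

2P = (7, 0)


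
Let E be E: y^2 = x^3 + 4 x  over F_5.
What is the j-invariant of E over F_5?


Delta = -16(4 a^3 + 27 b^2) mod 5 = 4
-1728 * (4 a)^3 = -1728 * (4*4)^3 mod 5 = 2
j = 2 * 4^(-1) mod 5 = 3

j = 3 (mod 5)


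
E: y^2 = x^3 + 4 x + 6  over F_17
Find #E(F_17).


For each x in F_17, count y with y^2 = x^3 + 4 x + 6 mod 17:
  x = 4: RHS = 1, y in [1, 16]  -> 2 point(s)
  x = 5: RHS = 15, y in [7, 10]  -> 2 point(s)
  x = 6: RHS = 8, y in [5, 12]  -> 2 point(s)
  x = 10: RHS = 9, y in [3, 14]  -> 2 point(s)
  x = 11: RHS = 4, y in [2, 15]  -> 2 point(s)
  x = 14: RHS = 1, y in [1, 16]  -> 2 point(s)
  x = 16: RHS = 1, y in [1, 16]  -> 2 point(s)
Affine points: 14. Add the point at infinity: total = 15.

#E(F_17) = 15


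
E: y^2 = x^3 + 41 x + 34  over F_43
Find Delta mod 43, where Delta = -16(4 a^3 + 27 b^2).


4 a^3 + 27 b^2 = 4*41^3 + 27*34^2 = 275684 + 31212 = 306896
Delta = -16 * (306896) = -4910336
Delta mod 43 = 6

Delta = 6 (mod 43)


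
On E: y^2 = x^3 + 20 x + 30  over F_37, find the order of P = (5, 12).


Compute successive multiples of P until we hit O:
  1P = (5, 12)
  2P = (11, 29)
  3P = (28, 3)
  4P = (8, 31)
  5P = (23, 22)
  6P = (2, 2)
  7P = (0, 17)
  8P = (33, 16)
  ... (continuing to 17P)
  17P = O

ord(P) = 17


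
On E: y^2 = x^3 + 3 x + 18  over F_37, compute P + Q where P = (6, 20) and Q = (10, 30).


P != Q, so use the chord formula.
s = (y2 - y1) / (x2 - x1) = (10) / (4) mod 37 = 21
x3 = s^2 - x1 - x2 mod 37 = 21^2 - 6 - 10 = 18
y3 = s (x1 - x3) - y1 mod 37 = 21 * (6 - 18) - 20 = 24

P + Q = (18, 24)


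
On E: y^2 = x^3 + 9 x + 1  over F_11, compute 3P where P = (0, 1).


k = 3 = 11_2 (binary, LSB first: 11)
Double-and-add from P = (0, 1):
  bit 0 = 1: acc = O + (0, 1) = (0, 1)
  bit 1 = 1: acc = (0, 1) + (1, 0) = (0, 10)

3P = (0, 10)


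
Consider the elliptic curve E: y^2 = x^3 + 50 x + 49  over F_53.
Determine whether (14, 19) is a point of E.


Check whether y^2 = x^3 + 50 x + 49 (mod 53) for (x, y) = (14, 19).
LHS: y^2 = 19^2 mod 53 = 43
RHS: x^3 + 50 x + 49 = 14^3 + 50*14 + 49 mod 53 = 48
LHS != RHS

No, not on the curve


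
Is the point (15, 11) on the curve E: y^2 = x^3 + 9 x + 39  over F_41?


Check whether y^2 = x^3 + 9 x + 39 (mod 41) for (x, y) = (15, 11).
LHS: y^2 = 11^2 mod 41 = 39
RHS: x^3 + 9 x + 39 = 15^3 + 9*15 + 39 mod 41 = 23
LHS != RHS

No, not on the curve


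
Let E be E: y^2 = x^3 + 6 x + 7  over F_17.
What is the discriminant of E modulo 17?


4 a^3 + 27 b^2 = 4*6^3 + 27*7^2 = 864 + 1323 = 2187
Delta = -16 * (2187) = -34992
Delta mod 17 = 11

Delta = 11 (mod 17)


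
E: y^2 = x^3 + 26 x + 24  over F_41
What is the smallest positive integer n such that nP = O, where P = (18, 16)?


Compute successive multiples of P until we hit O:
  1P = (18, 16)
  2P = (14, 37)
  3P = (34, 27)
  4P = (38, 1)
  5P = (24, 9)
  6P = (22, 16)
  7P = (1, 25)
  8P = (1, 16)
  ... (continuing to 15P)
  15P = O

ord(P) = 15


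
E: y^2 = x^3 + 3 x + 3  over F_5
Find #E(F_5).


For each x in F_5, count y with y^2 = x^3 + 3 x + 3 mod 5:
  x = 3: RHS = 4, y in [2, 3]  -> 2 point(s)
  x = 4: RHS = 4, y in [2, 3]  -> 2 point(s)
Affine points: 4. Add the point at infinity: total = 5.

#E(F_5) = 5


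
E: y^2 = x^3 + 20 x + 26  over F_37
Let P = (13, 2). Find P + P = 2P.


Doubling: s = (3 x1^2 + a) / (2 y1)
s = (3*13^2 + 20) / (2*2) mod 37 = 30
x3 = s^2 - 2 x1 mod 37 = 30^2 - 2*13 = 23
y3 = s (x1 - x3) - y1 mod 37 = 30 * (13 - 23) - 2 = 31

2P = (23, 31)


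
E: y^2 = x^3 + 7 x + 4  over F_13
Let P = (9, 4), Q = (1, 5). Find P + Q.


P != Q, so use the chord formula.
s = (y2 - y1) / (x2 - x1) = (1) / (5) mod 13 = 8
x3 = s^2 - x1 - x2 mod 13 = 8^2 - 9 - 1 = 2
y3 = s (x1 - x3) - y1 mod 13 = 8 * (9 - 2) - 4 = 0

P + Q = (2, 0)


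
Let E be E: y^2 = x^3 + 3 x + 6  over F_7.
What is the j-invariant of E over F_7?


Delta = -16(4 a^3 + 27 b^2) mod 7 = 3
-1728 * (4 a)^3 = -1728 * (4*3)^3 mod 7 = 6
j = 6 * 3^(-1) mod 7 = 2

j = 2 (mod 7)


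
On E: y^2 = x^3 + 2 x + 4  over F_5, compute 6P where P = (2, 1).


k = 6 = 110_2 (binary, LSB first: 011)
Double-and-add from P = (2, 1):
  bit 0 = 0: acc unchanged = O
  bit 1 = 1: acc = O + (0, 3) = (0, 3)
  bit 2 = 1: acc = (0, 3) + (4, 4) = (2, 4)

6P = (2, 4)


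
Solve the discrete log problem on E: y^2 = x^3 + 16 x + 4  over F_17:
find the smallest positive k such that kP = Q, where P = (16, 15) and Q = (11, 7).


Enumerate multiples of P until we hit Q = (11, 7):
  1P = (16, 15)
  2P = (15, 10)
  3P = (11, 10)
  4P = (8, 10)
  5P = (8, 7)
  6P = (11, 7)
Match found at i = 6.

k = 6


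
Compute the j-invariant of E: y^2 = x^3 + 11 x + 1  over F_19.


Delta = -16(4 a^3 + 27 b^2) mod 19 = 17
-1728 * (4 a)^3 = -1728 * (4*11)^3 mod 19 = 7
j = 7 * 17^(-1) mod 19 = 6

j = 6 (mod 19)


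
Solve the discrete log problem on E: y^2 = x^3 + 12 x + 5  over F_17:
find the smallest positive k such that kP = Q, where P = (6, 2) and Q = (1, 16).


Enumerate multiples of P until we hit Q = (1, 16):
  1P = (6, 2)
  2P = (4, 7)
  3P = (9, 14)
  4P = (1, 1)
  5P = (8, 1)
  6P = (16, 3)
  7P = (3, 0)
  8P = (16, 14)
  9P = (8, 16)
  10P = (1, 16)
Match found at i = 10.

k = 10


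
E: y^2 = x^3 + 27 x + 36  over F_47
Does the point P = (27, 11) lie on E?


Check whether y^2 = x^3 + 27 x + 36 (mod 47) for (x, y) = (27, 11).
LHS: y^2 = 11^2 mod 47 = 27
RHS: x^3 + 27 x + 36 = 27^3 + 27*27 + 36 mod 47 = 3
LHS != RHS

No, not on the curve


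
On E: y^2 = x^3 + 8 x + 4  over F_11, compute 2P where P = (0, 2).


Doubling: s = (3 x1^2 + a) / (2 y1)
s = (3*0^2 + 8) / (2*2) mod 11 = 2
x3 = s^2 - 2 x1 mod 11 = 2^2 - 2*0 = 4
y3 = s (x1 - x3) - y1 mod 11 = 2 * (0 - 4) - 2 = 1

2P = (4, 1)


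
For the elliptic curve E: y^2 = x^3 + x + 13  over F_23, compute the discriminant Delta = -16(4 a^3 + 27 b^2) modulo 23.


4 a^3 + 27 b^2 = 4*1^3 + 27*13^2 = 4 + 4563 = 4567
Delta = -16 * (4567) = -73072
Delta mod 23 = 22

Delta = 22 (mod 23)


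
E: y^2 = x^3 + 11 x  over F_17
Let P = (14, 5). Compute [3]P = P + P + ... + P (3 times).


k = 3 = 11_2 (binary, LSB first: 11)
Double-and-add from P = (14, 5):
  bit 0 = 1: acc = O + (14, 5) = (14, 5)
  bit 1 = 1: acc = (14, 5) + (15, 15) = (3, 3)

3P = (3, 3)


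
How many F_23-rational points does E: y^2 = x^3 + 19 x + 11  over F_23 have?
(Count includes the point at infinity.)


For each x in F_23, count y with y^2 = x^3 + 19 x + 11 mod 23:
  x = 1: RHS = 8, y in [10, 13]  -> 2 point(s)
  x = 3: RHS = 3, y in [7, 16]  -> 2 point(s)
  x = 4: RHS = 13, y in [6, 17]  -> 2 point(s)
  x = 5: RHS = 1, y in [1, 22]  -> 2 point(s)
  x = 7: RHS = 4, y in [2, 21]  -> 2 point(s)
  x = 8: RHS = 8, y in [10, 13]  -> 2 point(s)
  x = 12: RHS = 12, y in [9, 14]  -> 2 point(s)
  x = 14: RHS = 8, y in [10, 13]  -> 2 point(s)
  x = 16: RHS = 18, y in [8, 15]  -> 2 point(s)
  x = 17: RHS = 3, y in [7, 16]  -> 2 point(s)
  x = 19: RHS = 9, y in [3, 20]  -> 2 point(s)
Affine points: 22. Add the point at infinity: total = 23.

#E(F_23) = 23


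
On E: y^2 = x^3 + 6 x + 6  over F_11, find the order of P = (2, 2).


Compute successive multiples of P until we hit O:
  1P = (2, 2)
  2P = (8, 4)
  3P = (6, 4)
  4P = (6, 7)
  5P = (8, 7)
  6P = (2, 9)
  7P = O

ord(P) = 7


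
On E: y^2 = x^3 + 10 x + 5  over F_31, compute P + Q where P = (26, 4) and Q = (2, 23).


P != Q, so use the chord formula.
s = (y2 - y1) / (x2 - x1) = (19) / (7) mod 31 = 16
x3 = s^2 - x1 - x2 mod 31 = 16^2 - 26 - 2 = 11
y3 = s (x1 - x3) - y1 mod 31 = 16 * (26 - 11) - 4 = 19

P + Q = (11, 19)


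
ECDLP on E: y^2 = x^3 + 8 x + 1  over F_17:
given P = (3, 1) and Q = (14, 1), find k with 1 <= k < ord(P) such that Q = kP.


Enumerate multiples of P until we hit Q = (14, 1):
  1P = (3, 1)
  2P = (7, 14)
  3P = (8, 4)
  4P = (5, 8)
  5P = (0, 1)
  6P = (14, 16)
  7P = (2, 5)
  8P = (11, 14)
  9P = (16, 14)
  10P = (16, 3)
  11P = (11, 3)
  12P = (2, 12)
  13P = (14, 1)
Match found at i = 13.

k = 13


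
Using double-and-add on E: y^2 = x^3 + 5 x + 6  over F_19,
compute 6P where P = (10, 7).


k = 6 = 110_2 (binary, LSB first: 011)
Double-and-add from P = (10, 7):
  bit 0 = 0: acc unchanged = O
  bit 1 = 1: acc = O + (15, 13) = (15, 13)
  bit 2 = 1: acc = (15, 13) + (6, 9) = (5, 2)

6P = (5, 2)


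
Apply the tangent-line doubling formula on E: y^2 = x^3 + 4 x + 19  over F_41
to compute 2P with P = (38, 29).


Doubling: s = (3 x1^2 + a) / (2 y1)
s = (3*38^2 + 4) / (2*29) mod 41 = 38
x3 = s^2 - 2 x1 mod 41 = 38^2 - 2*38 = 15
y3 = s (x1 - x3) - y1 mod 41 = 38 * (38 - 15) - 29 = 25

2P = (15, 25)


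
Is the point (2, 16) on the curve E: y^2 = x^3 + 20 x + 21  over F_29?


Check whether y^2 = x^3 + 20 x + 21 (mod 29) for (x, y) = (2, 16).
LHS: y^2 = 16^2 mod 29 = 24
RHS: x^3 + 20 x + 21 = 2^3 + 20*2 + 21 mod 29 = 11
LHS != RHS

No, not on the curve


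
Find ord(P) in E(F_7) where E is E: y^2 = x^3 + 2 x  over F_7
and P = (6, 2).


Compute successive multiples of P until we hit O:
  1P = (6, 2)
  2P = (4, 4)
  3P = (5, 4)
  4P = (0, 0)
  5P = (5, 3)
  6P = (4, 3)
  7P = (6, 5)
  8P = O

ord(P) = 8


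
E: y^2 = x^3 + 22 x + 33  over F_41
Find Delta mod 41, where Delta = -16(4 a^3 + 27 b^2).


4 a^3 + 27 b^2 = 4*22^3 + 27*33^2 = 42592 + 29403 = 71995
Delta = -16 * (71995) = -1151920
Delta mod 41 = 16

Delta = 16 (mod 41)


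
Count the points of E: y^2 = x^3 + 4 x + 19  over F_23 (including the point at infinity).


For each x in F_23, count y with y^2 = x^3 + 4 x + 19 mod 23:
  x = 1: RHS = 1, y in [1, 22]  -> 2 point(s)
  x = 2: RHS = 12, y in [9, 14]  -> 2 point(s)
  x = 3: RHS = 12, y in [9, 14]  -> 2 point(s)
  x = 5: RHS = 3, y in [7, 16]  -> 2 point(s)
  x = 6: RHS = 6, y in [11, 12]  -> 2 point(s)
  x = 9: RHS = 2, y in [5, 18]  -> 2 point(s)
  x = 10: RHS = 1, y in [1, 22]  -> 2 point(s)
  x = 12: RHS = 1, y in [1, 22]  -> 2 point(s)
  x = 14: RHS = 13, y in [6, 17]  -> 2 point(s)
  x = 15: RHS = 4, y in [2, 21]  -> 2 point(s)
  x = 16: RHS = 16, y in [4, 19]  -> 2 point(s)
  x = 17: RHS = 9, y in [3, 20]  -> 2 point(s)
  x = 18: RHS = 12, y in [9, 14]  -> 2 point(s)
  x = 19: RHS = 8, y in [10, 13]  -> 2 point(s)
  x = 20: RHS = 3, y in [7, 16]  -> 2 point(s)
  x = 21: RHS = 3, y in [7, 16]  -> 2 point(s)
Affine points: 32. Add the point at infinity: total = 33.

#E(F_23) = 33


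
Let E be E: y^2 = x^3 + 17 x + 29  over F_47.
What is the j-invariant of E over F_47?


Delta = -16(4 a^3 + 27 b^2) mod 47 = 43
-1728 * (4 a)^3 = -1728 * (4*17)^3 mod 47 = 22
j = 22 * 43^(-1) mod 47 = 18

j = 18 (mod 47)


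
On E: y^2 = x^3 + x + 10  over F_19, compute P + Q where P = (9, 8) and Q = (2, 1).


P != Q, so use the chord formula.
s = (y2 - y1) / (x2 - x1) = (12) / (12) mod 19 = 1
x3 = s^2 - x1 - x2 mod 19 = 1^2 - 9 - 2 = 9
y3 = s (x1 - x3) - y1 mod 19 = 1 * (9 - 9) - 8 = 11

P + Q = (9, 11)


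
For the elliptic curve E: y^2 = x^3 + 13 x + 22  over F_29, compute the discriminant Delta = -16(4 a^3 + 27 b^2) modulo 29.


4 a^3 + 27 b^2 = 4*13^3 + 27*22^2 = 8788 + 13068 = 21856
Delta = -16 * (21856) = -349696
Delta mod 29 = 15

Delta = 15 (mod 29)


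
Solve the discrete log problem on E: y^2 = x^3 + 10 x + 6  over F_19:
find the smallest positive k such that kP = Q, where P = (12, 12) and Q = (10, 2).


Enumerate multiples of P until we hit Q = (10, 2):
  1P = (12, 12)
  2P = (15, 4)
  3P = (16, 5)
  4P = (0, 5)
  5P = (8, 3)
  6P = (10, 2)
Match found at i = 6.

k = 6


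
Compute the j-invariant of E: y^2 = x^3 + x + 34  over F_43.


Delta = -16(4 a^3 + 27 b^2) mod 43 = 32
-1728 * (4 a)^3 = -1728 * (4*1)^3 mod 43 = 4
j = 4 * 32^(-1) mod 43 = 27

j = 27 (mod 43)


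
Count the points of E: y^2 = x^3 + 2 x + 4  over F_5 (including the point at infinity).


For each x in F_5, count y with y^2 = x^3 + 2 x + 4 mod 5:
  x = 0: RHS = 4, y in [2, 3]  -> 2 point(s)
  x = 2: RHS = 1, y in [1, 4]  -> 2 point(s)
  x = 4: RHS = 1, y in [1, 4]  -> 2 point(s)
Affine points: 6. Add the point at infinity: total = 7.

#E(F_5) = 7


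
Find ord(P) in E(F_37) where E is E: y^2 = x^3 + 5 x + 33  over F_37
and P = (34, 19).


Compute successive multiples of P until we hit O:
  1P = (34, 19)
  2P = (31, 3)
  3P = (21, 1)
  4P = (8, 17)
  5P = (25, 13)
  6P = (36, 29)
  7P = (29, 6)
  8P = (0, 25)
  ... (continuing to 41P)
  41P = O

ord(P) = 41


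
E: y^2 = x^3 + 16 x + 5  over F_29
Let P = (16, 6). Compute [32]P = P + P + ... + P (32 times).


k = 32 = 100000_2 (binary, LSB first: 000001)
Double-and-add from P = (16, 6):
  bit 0 = 0: acc unchanged = O
  bit 1 = 0: acc unchanged = O
  bit 2 = 0: acc unchanged = O
  bit 3 = 0: acc unchanged = O
  bit 4 = 0: acc unchanged = O
  bit 5 = 1: acc = O + (16, 23) = (16, 23)

32P = (16, 23)


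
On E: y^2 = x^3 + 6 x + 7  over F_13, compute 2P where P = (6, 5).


Doubling: s = (3 x1^2 + a) / (2 y1)
s = (3*6^2 + 6) / (2*5) mod 13 = 1
x3 = s^2 - 2 x1 mod 13 = 1^2 - 2*6 = 2
y3 = s (x1 - x3) - y1 mod 13 = 1 * (6 - 2) - 5 = 12

2P = (2, 12)


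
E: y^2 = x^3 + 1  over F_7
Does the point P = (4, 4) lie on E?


Check whether y^2 = x^3 + 0 x + 1 (mod 7) for (x, y) = (4, 4).
LHS: y^2 = 4^2 mod 7 = 2
RHS: x^3 + 0 x + 1 = 4^3 + 0*4 + 1 mod 7 = 2
LHS = RHS

Yes, on the curve


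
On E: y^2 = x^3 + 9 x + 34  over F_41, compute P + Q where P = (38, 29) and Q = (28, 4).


P != Q, so use the chord formula.
s = (y2 - y1) / (x2 - x1) = (16) / (31) mod 41 = 23
x3 = s^2 - x1 - x2 mod 41 = 23^2 - 38 - 28 = 12
y3 = s (x1 - x3) - y1 mod 41 = 23 * (38 - 12) - 29 = 36

P + Q = (12, 36)


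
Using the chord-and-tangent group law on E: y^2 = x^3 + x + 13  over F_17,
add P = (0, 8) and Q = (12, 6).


P != Q, so use the chord formula.
s = (y2 - y1) / (x2 - x1) = (15) / (12) mod 17 = 14
x3 = s^2 - x1 - x2 mod 17 = 14^2 - 0 - 12 = 14
y3 = s (x1 - x3) - y1 mod 17 = 14 * (0 - 14) - 8 = 0

P + Q = (14, 0)


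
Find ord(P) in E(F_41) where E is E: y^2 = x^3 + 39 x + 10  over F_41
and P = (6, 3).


Compute successive multiples of P until we hit O:
  1P = (6, 3)
  2P = (4, 5)
  3P = (32, 23)
  4P = (23, 6)
  5P = (37, 6)
  6P = (19, 5)
  7P = (25, 13)
  8P = (18, 36)
  ... (continuing to 23P)
  23P = O

ord(P) = 23


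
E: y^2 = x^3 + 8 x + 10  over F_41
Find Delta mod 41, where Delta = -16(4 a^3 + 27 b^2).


4 a^3 + 27 b^2 = 4*8^3 + 27*10^2 = 2048 + 2700 = 4748
Delta = -16 * (4748) = -75968
Delta mod 41 = 5

Delta = 5 (mod 41)


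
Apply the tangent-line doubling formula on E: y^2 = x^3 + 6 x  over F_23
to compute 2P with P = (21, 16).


Doubling: s = (3 x1^2 + a) / (2 y1)
s = (3*21^2 + 6) / (2*16) mod 23 = 2
x3 = s^2 - 2 x1 mod 23 = 2^2 - 2*21 = 8
y3 = s (x1 - x3) - y1 mod 23 = 2 * (21 - 8) - 16 = 10

2P = (8, 10)


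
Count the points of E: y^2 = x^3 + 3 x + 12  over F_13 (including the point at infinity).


For each x in F_13, count y with y^2 = x^3 + 3 x + 12 mod 13:
  x = 0: RHS = 12, y in [5, 8]  -> 2 point(s)
  x = 1: RHS = 3, y in [4, 9]  -> 2 point(s)
  x = 2: RHS = 0, y in [0]  -> 1 point(s)
  x = 3: RHS = 9, y in [3, 10]  -> 2 point(s)
  x = 4: RHS = 10, y in [6, 7]  -> 2 point(s)
  x = 5: RHS = 9, y in [3, 10]  -> 2 point(s)
  x = 6: RHS = 12, y in [5, 8]  -> 2 point(s)
  x = 7: RHS = 12, y in [5, 8]  -> 2 point(s)
  x = 9: RHS = 1, y in [1, 12]  -> 2 point(s)
Affine points: 17. Add the point at infinity: total = 18.

#E(F_13) = 18


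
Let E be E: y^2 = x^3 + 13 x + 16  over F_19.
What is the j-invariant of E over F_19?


Delta = -16(4 a^3 + 27 b^2) mod 19 = 18
-1728 * (4 a)^3 = -1728 * (4*13)^3 mod 19 = 8
j = 8 * 18^(-1) mod 19 = 11

j = 11 (mod 19)


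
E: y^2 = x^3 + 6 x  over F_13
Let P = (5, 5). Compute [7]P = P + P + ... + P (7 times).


k = 7 = 111_2 (binary, LSB first: 111)
Double-and-add from P = (5, 5):
  bit 0 = 1: acc = O + (5, 5) = (5, 5)
  bit 1 = 1: acc = (5, 5) + (4, 7) = (8, 1)
  bit 2 = 1: acc = (8, 1) + (9, 9) = (8, 12)

7P = (8, 12)


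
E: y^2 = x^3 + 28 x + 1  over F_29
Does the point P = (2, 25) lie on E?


Check whether y^2 = x^3 + 28 x + 1 (mod 29) for (x, y) = (2, 25).
LHS: y^2 = 25^2 mod 29 = 16
RHS: x^3 + 28 x + 1 = 2^3 + 28*2 + 1 mod 29 = 7
LHS != RHS

No, not on the curve


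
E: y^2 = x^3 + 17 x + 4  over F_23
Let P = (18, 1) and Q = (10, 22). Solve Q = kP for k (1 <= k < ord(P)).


Enumerate multiples of P until we hit Q = (10, 22):
  1P = (18, 1)
  2P = (10, 22)
Match found at i = 2.

k = 2


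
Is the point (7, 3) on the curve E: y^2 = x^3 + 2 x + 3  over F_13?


Check whether y^2 = x^3 + 2 x + 3 (mod 13) for (x, y) = (7, 3).
LHS: y^2 = 3^2 mod 13 = 9
RHS: x^3 + 2 x + 3 = 7^3 + 2*7 + 3 mod 13 = 9
LHS = RHS

Yes, on the curve


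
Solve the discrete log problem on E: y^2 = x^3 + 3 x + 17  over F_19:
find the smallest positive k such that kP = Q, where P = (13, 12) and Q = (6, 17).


Enumerate multiples of P until we hit Q = (6, 17):
  1P = (13, 12)
  2P = (4, 13)
  3P = (6, 2)
  4P = (16, 0)
  5P = (6, 17)
Match found at i = 5.

k = 5


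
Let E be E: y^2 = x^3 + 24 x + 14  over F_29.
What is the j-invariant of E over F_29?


Delta = -16(4 a^3 + 27 b^2) mod 29 = 4
-1728 * (4 a)^3 = -1728 * (4*24)^3 mod 29 = 19
j = 19 * 4^(-1) mod 29 = 12

j = 12 (mod 29)


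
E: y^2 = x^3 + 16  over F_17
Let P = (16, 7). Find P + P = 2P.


Doubling: s = (3 x1^2 + a) / (2 y1)
s = (3*16^2 + 0) / (2*7) mod 17 = 16
x3 = s^2 - 2 x1 mod 17 = 16^2 - 2*16 = 3
y3 = s (x1 - x3) - y1 mod 17 = 16 * (16 - 3) - 7 = 14

2P = (3, 14)


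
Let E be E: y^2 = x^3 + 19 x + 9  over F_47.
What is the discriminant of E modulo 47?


4 a^3 + 27 b^2 = 4*19^3 + 27*9^2 = 27436 + 2187 = 29623
Delta = -16 * (29623) = -473968
Delta mod 47 = 27

Delta = 27 (mod 47)


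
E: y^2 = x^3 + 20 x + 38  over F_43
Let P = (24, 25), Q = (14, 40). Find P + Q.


P != Q, so use the chord formula.
s = (y2 - y1) / (x2 - x1) = (15) / (33) mod 43 = 20
x3 = s^2 - x1 - x2 mod 43 = 20^2 - 24 - 14 = 18
y3 = s (x1 - x3) - y1 mod 43 = 20 * (24 - 18) - 25 = 9

P + Q = (18, 9)


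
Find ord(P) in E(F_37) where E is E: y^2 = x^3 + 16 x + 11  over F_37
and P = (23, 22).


Compute successive multiples of P until we hit O:
  1P = (23, 22)
  2P = (3, 7)
  3P = (0, 23)
  4P = (4, 19)
  5P = (9, 25)
  6P = (26, 13)
  7P = (34, 11)
  8P = (18, 10)
  ... (continuing to 22P)
  22P = O

ord(P) = 22


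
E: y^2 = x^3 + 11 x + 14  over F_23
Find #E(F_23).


For each x in F_23, count y with y^2 = x^3 + 11 x + 14 mod 23:
  x = 1: RHS = 3, y in [7, 16]  -> 2 point(s)
  x = 8: RHS = 16, y in [4, 19]  -> 2 point(s)
  x = 13: RHS = 8, y in [10, 13]  -> 2 point(s)
  x = 15: RHS = 12, y in [9, 14]  -> 2 point(s)
  x = 16: RHS = 8, y in [10, 13]  -> 2 point(s)
  x = 17: RHS = 8, y in [10, 13]  -> 2 point(s)
  x = 18: RHS = 18, y in [8, 15]  -> 2 point(s)
  x = 20: RHS = 0, y in [0]  -> 1 point(s)
  x = 22: RHS = 2, y in [5, 18]  -> 2 point(s)
Affine points: 17. Add the point at infinity: total = 18.

#E(F_23) = 18


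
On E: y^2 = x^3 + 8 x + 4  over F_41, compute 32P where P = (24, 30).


k = 32 = 100000_2 (binary, LSB first: 000001)
Double-and-add from P = (24, 30):
  bit 0 = 0: acc unchanged = O
  bit 1 = 0: acc unchanged = O
  bit 2 = 0: acc unchanged = O
  bit 3 = 0: acc unchanged = O
  bit 4 = 0: acc unchanged = O
  bit 5 = 1: acc = O + (32, 33) = (32, 33)

32P = (32, 33)


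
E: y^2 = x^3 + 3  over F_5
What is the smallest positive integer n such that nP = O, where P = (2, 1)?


Compute successive multiples of P until we hit O:
  1P = (2, 1)
  2P = (2, 4)
  3P = O

ord(P) = 3


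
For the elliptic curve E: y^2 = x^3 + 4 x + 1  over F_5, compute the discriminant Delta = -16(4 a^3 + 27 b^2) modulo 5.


4 a^3 + 27 b^2 = 4*4^3 + 27*1^2 = 256 + 27 = 283
Delta = -16 * (283) = -4528
Delta mod 5 = 2

Delta = 2 (mod 5)


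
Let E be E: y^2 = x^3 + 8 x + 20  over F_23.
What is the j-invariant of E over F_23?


Delta = -16(4 a^3 + 27 b^2) mod 23 = 6
-1728 * (4 a)^3 = -1728 * (4*8)^3 mod 23 = 21
j = 21 * 6^(-1) mod 23 = 15

j = 15 (mod 23)


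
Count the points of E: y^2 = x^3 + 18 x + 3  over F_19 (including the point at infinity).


For each x in F_19, count y with y^2 = x^3 + 18 x + 3 mod 19:
  x = 2: RHS = 9, y in [3, 16]  -> 2 point(s)
  x = 4: RHS = 6, y in [5, 14]  -> 2 point(s)
  x = 5: RHS = 9, y in [3, 16]  -> 2 point(s)
  x = 6: RHS = 4, y in [2, 17]  -> 2 point(s)
  x = 7: RHS = 16, y in [4, 15]  -> 2 point(s)
  x = 9: RHS = 1, y in [1, 18]  -> 2 point(s)
  x = 10: RHS = 5, y in [9, 10]  -> 2 point(s)
  x = 12: RHS = 9, y in [3, 16]  -> 2 point(s)
  x = 14: RHS = 16, y in [4, 15]  -> 2 point(s)
  x = 15: RHS = 0, y in [0]  -> 1 point(s)
  x = 16: RHS = 17, y in [6, 13]  -> 2 point(s)
  x = 17: RHS = 16, y in [4, 15]  -> 2 point(s)
Affine points: 23. Add the point at infinity: total = 24.

#E(F_19) = 24


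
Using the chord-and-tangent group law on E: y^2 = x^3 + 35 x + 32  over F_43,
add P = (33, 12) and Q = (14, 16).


P != Q, so use the chord formula.
s = (y2 - y1) / (x2 - x1) = (4) / (24) mod 43 = 36
x3 = s^2 - x1 - x2 mod 43 = 36^2 - 33 - 14 = 2
y3 = s (x1 - x3) - y1 mod 43 = 36 * (33 - 2) - 12 = 29

P + Q = (2, 29)


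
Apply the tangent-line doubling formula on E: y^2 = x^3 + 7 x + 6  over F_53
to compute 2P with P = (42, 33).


Doubling: s = (3 x1^2 + a) / (2 y1)
s = (3*42^2 + 7) / (2*33) mod 53 = 4
x3 = s^2 - 2 x1 mod 53 = 4^2 - 2*42 = 38
y3 = s (x1 - x3) - y1 mod 53 = 4 * (42 - 38) - 33 = 36

2P = (38, 36)


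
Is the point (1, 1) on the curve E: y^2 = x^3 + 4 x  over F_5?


Check whether y^2 = x^3 + 4 x + 0 (mod 5) for (x, y) = (1, 1).
LHS: y^2 = 1^2 mod 5 = 1
RHS: x^3 + 4 x + 0 = 1^3 + 4*1 + 0 mod 5 = 0
LHS != RHS

No, not on the curve


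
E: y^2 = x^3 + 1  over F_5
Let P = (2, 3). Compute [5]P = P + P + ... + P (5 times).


k = 5 = 101_2 (binary, LSB first: 101)
Double-and-add from P = (2, 3):
  bit 0 = 1: acc = O + (2, 3) = (2, 3)
  bit 1 = 0: acc unchanged = (2, 3)
  bit 2 = 1: acc = (2, 3) + (0, 4) = (2, 2)

5P = (2, 2)
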